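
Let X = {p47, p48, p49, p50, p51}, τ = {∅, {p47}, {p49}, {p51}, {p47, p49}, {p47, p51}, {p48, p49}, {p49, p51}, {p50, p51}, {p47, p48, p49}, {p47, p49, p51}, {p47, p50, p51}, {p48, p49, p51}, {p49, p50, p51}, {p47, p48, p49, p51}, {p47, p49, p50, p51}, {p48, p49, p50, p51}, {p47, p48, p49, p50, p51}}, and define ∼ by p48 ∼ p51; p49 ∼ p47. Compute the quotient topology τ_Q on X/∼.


X/∼ = {[p47=p49], [p48=p51], [p50]}; |τ_Q| = 4.

Equivalence classes: [p47=p49], [p48=p51], [p50].
Quotient map π: X → X/∼ sends p47 ↦ [p47=p49], p48 ↦ [p48=p51], p49 ↦ [p47=p49], p50 ↦ [p50], p51 ↦ [p48=p51].
For each subset V ⊆ X/∼, compute π^{-1}(V) ⊆ X and check whether π^{-1}(V) ∈ τ. V is open in τ_Q iff π^{-1}(V) ∈ τ.
  V = {}: π^{-1}(V) = ∅ ∈ τ ✓.
  V = {[p47=p49]}: π^{-1}(V) = {p47, p49} ∈ τ ✓.
  V = {[p48=p51]}: π^{-1}(V) = {p48, p51} ∉ τ ✗.
  V = {[p47=p49], [p48=p51]}: π^{-1}(V) = {p47, p48, p49, p51} ∈ τ ✓.
  V = {[p50]}: π^{-1}(V) = {p50} ∉ τ ✗.
  V = {[p47=p49], [p50]}: π^{-1}(V) = {p47, p49, p50} ∉ τ ✗.
  V = {[p48=p51], [p50]}: π^{-1}(V) = {p48, p50, p51} ∉ τ ✗.
  V = {[p47=p49], [p48=p51], [p50]}: π^{-1}(V) = {p47, p48, p49, p50, p51} ∈ τ ✓.
Open sets in the quotient: τ_Q = {{}, {[p47=p49]}, {[p47=p49], [p48=p51]}, {[p47=p49], [p48=p51], [p50]}} (4 elements).


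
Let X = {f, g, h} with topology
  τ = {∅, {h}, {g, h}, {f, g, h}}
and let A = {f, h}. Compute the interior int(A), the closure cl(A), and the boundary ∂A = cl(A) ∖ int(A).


int(A) = {h}, cl(A) = {f, g, h}, ∂A = {f, g}.

Closed sets in (X, τ) are complements of opens:
  closed(X, τ) = {∅, {f}, {f, g}, {f, g, h}}.
int(A) = ⋃ {U ∈ τ : U ⊆ A}. Opens contained in A: ∅, {h}.
Taking the union of these: int(A) = {h}.
cl(A) = ⋂ {C closed : A ⊆ C}. Closed sets containing A: {f, g, h}.
Intersecting these: cl(A) = {f, g, h}.
∂A = cl(A) ∖ int(A) = {f, g, h} ∖ {h} = {f, g}.


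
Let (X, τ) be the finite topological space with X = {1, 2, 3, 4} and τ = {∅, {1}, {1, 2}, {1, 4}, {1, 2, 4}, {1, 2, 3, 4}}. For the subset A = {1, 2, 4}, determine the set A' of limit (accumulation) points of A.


A' = {2, 3, 4}

For each x ∈ X, list the open sets U ∈ τ with x ∈ U, then check whether U ∩ (A ∖ {x}) ≠ ∅ for every such U.
  x = 1: open {1} ∋ x has {1} ∩ (A ∖ {1}) = ∅, so x is NOT a limit point.
  x = 2: opens ∋ x are {1, 2}, {1, 2, 4}, {1, 2, 3, 4}; each meets A ∖ {2}, so x IS a limit point.
  x = 3: opens ∋ x are {1, 2, 3, 4}; each meets A ∖ {3}, so x IS a limit point.
  x = 4: opens ∋ x are {1, 4}, {1, 2, 4}, {1, 2, 3, 4}; each meets A ∖ {4}, so x IS a limit point.
Collecting: A' = {2, 3, 4}.


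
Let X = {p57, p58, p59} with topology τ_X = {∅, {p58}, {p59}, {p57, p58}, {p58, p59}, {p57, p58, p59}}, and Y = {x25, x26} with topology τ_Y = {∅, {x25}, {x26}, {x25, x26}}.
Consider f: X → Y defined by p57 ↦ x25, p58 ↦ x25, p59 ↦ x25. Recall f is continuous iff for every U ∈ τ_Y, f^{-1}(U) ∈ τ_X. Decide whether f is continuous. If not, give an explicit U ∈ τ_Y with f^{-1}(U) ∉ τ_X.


f IS continuous.

Compute f^{-1}(U) for each U ∈ τ_Y:
  U = ∅: f^{-1}(U) = ∅ ∈ τ_X ✓.
  U = {x25}: f^{-1}(U) = {p57, p58, p59} ∈ τ_X ✓.
  U = {x26}: f^{-1}(U) = ∅ ∈ τ_X ✓.
  U = {x25, x26}: f^{-1}(U) = {p57, p58, p59} ∈ τ_X ✓.
Every preimage lies in τ_X, so f IS continuous.


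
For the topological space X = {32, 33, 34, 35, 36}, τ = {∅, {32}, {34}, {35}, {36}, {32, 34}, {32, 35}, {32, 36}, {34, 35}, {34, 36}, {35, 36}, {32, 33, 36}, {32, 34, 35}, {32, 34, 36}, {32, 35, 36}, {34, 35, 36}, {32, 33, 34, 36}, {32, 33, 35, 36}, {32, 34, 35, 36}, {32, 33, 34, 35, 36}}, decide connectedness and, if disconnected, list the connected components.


(X, τ) is disconnected; components = [{34}, {35}, {32, 33, 36}].

Find clopen sets (U ∈ τ with X ∖ U ∈ τ):
  U = ∅, X ∖ U = {32, 33, 34, 35, 36} — both open, so U is clopen.
  U = {34}, X ∖ U = {32, 33, 35, 36} — both open, so U is clopen.
  U = {35}, X ∖ U = {32, 33, 34, 36} — both open, so U is clopen.
  U = {34, 35}, X ∖ U = {32, 33, 36} — both open, so U is clopen.
  U = {32, 33, 36}, X ∖ U = {34, 35} — both open, so U is clopen.
  U = {32, 33, 34, 36}, X ∖ U = {35} — both open, so U is clopen.
  U = {32, 33, 35, 36}, X ∖ U = {34} — both open, so U is clopen.
  U = {32, 33, 34, 35, 36}, X ∖ U = ∅ — both open, so U is clopen.
Nontrivial clopen(s) exist: e.g. {32, 33, 35, 36}. So (X, τ) is disconnected.
Compute connected components by grouping points that agree on all clopens:
  component: {34}
  component: {35}
  component: {32, 33, 36}


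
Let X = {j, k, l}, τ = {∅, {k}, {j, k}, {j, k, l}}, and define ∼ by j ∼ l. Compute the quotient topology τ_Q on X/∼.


X/∼ = {[j=l], [k]}; |τ_Q| = 3.

Equivalence classes: [j=l], [k].
Quotient map π: X → X/∼ sends j ↦ [j=l], k ↦ [k], l ↦ [j=l].
For each subset V ⊆ X/∼, compute π^{-1}(V) ⊆ X and check whether π^{-1}(V) ∈ τ. V is open in τ_Q iff π^{-1}(V) ∈ τ.
  V = {}: π^{-1}(V) = ∅ ∈ τ ✓.
  V = {[j=l]}: π^{-1}(V) = {j, l} ∉ τ ✗.
  V = {[k]}: π^{-1}(V) = {k} ∈ τ ✓.
  V = {[j=l], [k]}: π^{-1}(V) = {j, k, l} ∈ τ ✓.
Open sets in the quotient: τ_Q = {{}, {[k]}, {[j=l], [k]}} (3 elements).


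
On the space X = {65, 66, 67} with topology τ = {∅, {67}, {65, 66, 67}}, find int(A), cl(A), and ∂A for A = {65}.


int(A) = ∅, cl(A) = {65, 66}, ∂A = {65, 66}.

Closed sets in (X, τ) are complements of opens:
  closed(X, τ) = {∅, {65, 66}, {65, 66, 67}}.
int(A) = ⋃ {U ∈ τ : U ⊆ A}. Opens contained in A: ∅.
Taking the union of these: int(A) = ∅.
cl(A) = ⋂ {C closed : A ⊆ C}. Closed sets containing A: {65, 66}, {65, 66, 67}.
Intersecting these: cl(A) = {65, 66}.
∂A = cl(A) ∖ int(A) = {65, 66} ∖ ∅ = {65, 66}.


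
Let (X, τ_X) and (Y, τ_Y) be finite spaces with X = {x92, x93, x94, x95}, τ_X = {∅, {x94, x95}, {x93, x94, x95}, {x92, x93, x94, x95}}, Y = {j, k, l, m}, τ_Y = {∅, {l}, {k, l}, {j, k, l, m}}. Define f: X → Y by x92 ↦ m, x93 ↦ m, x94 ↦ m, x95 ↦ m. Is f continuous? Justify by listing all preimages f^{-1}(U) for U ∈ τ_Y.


f IS continuous.

Compute f^{-1}(U) for each U ∈ τ_Y:
  U = ∅: f^{-1}(U) = ∅ ∈ τ_X ✓.
  U = {l}: f^{-1}(U) = ∅ ∈ τ_X ✓.
  U = {k, l}: f^{-1}(U) = ∅ ∈ τ_X ✓.
  U = {j, k, l, m}: f^{-1}(U) = {x92, x93, x94, x95} ∈ τ_X ✓.
Every preimage lies in τ_X, so f IS continuous.


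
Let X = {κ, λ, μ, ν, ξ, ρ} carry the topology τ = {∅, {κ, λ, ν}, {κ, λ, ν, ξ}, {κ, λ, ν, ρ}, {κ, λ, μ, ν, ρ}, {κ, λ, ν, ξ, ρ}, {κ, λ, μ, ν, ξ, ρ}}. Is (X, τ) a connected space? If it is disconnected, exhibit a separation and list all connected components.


(X, τ) is connected.

Find clopen sets (U ∈ τ with X ∖ U ∈ τ):
  U = ∅, X ∖ U = {κ, λ, μ, ν, ξ, ρ} — both open, so U is clopen.
  U = {κ, λ, μ, ν, ξ, ρ}, X ∖ U = ∅ — both open, so U is clopen.
Only trivial clopens (∅ and X) exist, so (X, τ) is connected.
Compute connected components by grouping points that agree on all clopens:
  component: {κ, λ, μ, ν, ξ, ρ}


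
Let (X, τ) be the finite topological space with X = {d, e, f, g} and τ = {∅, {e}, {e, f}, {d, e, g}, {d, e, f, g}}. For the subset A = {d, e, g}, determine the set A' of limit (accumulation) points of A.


A' = {d, f, g}

For each x ∈ X, list the open sets U ∈ τ with x ∈ U, then check whether U ∩ (A ∖ {x}) ≠ ∅ for every such U.
  x = d: opens ∋ x are {d, e, g}, {d, e, f, g}; each meets A ∖ {d}, so x IS a limit point.
  x = e: open {e} ∋ x has {e} ∩ (A ∖ {e}) = ∅, so x is NOT a limit point.
  x = f: opens ∋ x are {e, f}, {d, e, f, g}; each meets A ∖ {f}, so x IS a limit point.
  x = g: opens ∋ x are {d, e, g}, {d, e, f, g}; each meets A ∖ {g}, so x IS a limit point.
Collecting: A' = {d, f, g}.


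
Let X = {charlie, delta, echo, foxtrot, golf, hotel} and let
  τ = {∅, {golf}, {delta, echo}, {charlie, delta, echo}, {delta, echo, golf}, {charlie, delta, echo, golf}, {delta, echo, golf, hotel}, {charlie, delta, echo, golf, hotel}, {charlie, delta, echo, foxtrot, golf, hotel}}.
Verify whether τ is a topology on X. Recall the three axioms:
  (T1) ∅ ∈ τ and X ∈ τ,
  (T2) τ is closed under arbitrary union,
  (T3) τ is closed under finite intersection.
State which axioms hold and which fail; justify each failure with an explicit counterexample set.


τ IS a topology on X.

Axiom (T1): ∅ ∈ τ? Yes; X ∈ τ? Yes.
Axiom (T2/T3): check pairwise unions and intersections of members of τ.
All pairwise intersections and unions checked — each lies in τ. Therefore τ satisfies (T1), (T2), (T3): it IS a topology on X.


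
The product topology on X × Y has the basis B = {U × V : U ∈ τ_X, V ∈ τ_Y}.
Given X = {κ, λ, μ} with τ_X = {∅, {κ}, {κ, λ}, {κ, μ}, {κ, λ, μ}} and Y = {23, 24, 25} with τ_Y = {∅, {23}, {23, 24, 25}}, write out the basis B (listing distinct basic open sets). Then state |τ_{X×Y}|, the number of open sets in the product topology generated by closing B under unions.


Basis B = {∅ × ∅, {κ} × {23}, {κ, λ} × {23}, {κ, μ} × {23}, {κ} × {23, 24, 25}, {κ, λ, μ} × {23}, {κ, λ} × {23, 24, 25}, {κ, μ} × {23, 24, 25}, {κ, λ, μ} × {23, 24, 25}}; |τ_{X×Y}| = 14.

Enumerate products U × V with U ∈ τ_X, V ∈ τ_Y (deduplicated):
  ∅ × ∅ = {} (∅)
  {κ} × {23} = {(κ,23)}
  {κ, λ} × {23} = {(κ,23), (λ,23)}
  {κ, μ} × {23} = {(κ,23), (μ,23)}
  {κ} × {23, 24, 25} = {(κ,23), (κ,24), (κ,25)}
  {κ, λ, μ} × {23} = {(κ,23), (λ,23), (μ,23)}
  {κ, λ} × {23, 24, 25} = {(κ,23), (κ,24), (κ,25), (λ,23), (λ,24), (λ,25)}
  {κ, μ} × {23, 24, 25} = {(κ,23), (κ,24), (κ,25), (μ,23), (μ,24), (μ,25)}
  {κ, λ, μ} × {23, 24, 25} = {(κ,23), (κ,24), (κ,25), (λ,23), (λ,24), (λ,25), (μ,23), (μ,24), (μ,25)}
These 9 distinct sets form the basis B.
Close under arbitrary unions to get τ_{X×Y}; counting gives |τ_{X×Y}| = 14.


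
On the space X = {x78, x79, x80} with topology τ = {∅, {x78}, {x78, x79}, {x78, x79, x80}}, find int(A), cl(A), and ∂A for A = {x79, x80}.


int(A) = ∅, cl(A) = {x79, x80}, ∂A = {x79, x80}.

Closed sets in (X, τ) are complements of opens:
  closed(X, τ) = {∅, {x80}, {x79, x80}, {x78, x79, x80}}.
int(A) = ⋃ {U ∈ τ : U ⊆ A}. Opens contained in A: ∅.
Taking the union of these: int(A) = ∅.
cl(A) = ⋂ {C closed : A ⊆ C}. Closed sets containing A: {x79, x80}, {x78, x79, x80}.
Intersecting these: cl(A) = {x79, x80}.
∂A = cl(A) ∖ int(A) = {x79, x80} ∖ ∅ = {x79, x80}.


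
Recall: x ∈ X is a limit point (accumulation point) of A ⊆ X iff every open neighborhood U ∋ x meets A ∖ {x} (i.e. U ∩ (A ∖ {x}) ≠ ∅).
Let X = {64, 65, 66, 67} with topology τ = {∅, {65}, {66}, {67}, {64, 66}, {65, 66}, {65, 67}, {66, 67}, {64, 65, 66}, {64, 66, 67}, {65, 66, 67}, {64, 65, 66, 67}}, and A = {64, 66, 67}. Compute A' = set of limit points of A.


A' = {64}

For each x ∈ X, list the open sets U ∈ τ with x ∈ U, then check whether U ∩ (A ∖ {x}) ≠ ∅ for every such U.
  x = 64: opens ∋ x are {64, 66}, {64, 65, 66}, {64, 66, 67}, {64, 65, 66, 67}; each meets A ∖ {64}, so x IS a limit point.
  x = 65: open {65} ∋ x has {65} ∩ (A ∖ {65}) = ∅, so x is NOT a limit point.
  x = 66: open {66} ∋ x has {66} ∩ (A ∖ {66}) = ∅, so x is NOT a limit point.
  x = 67: open {67} ∋ x has {67} ∩ (A ∖ {67}) = ∅, so x is NOT a limit point.
Collecting: A' = {64}.


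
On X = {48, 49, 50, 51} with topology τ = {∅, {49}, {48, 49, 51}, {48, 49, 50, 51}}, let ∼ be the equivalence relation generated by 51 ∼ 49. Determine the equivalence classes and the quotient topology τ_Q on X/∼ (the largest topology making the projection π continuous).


X/∼ = {[48], [49=51], [50]}; |τ_Q| = 3.

Equivalence classes: [48], [49=51], [50].
Quotient map π: X → X/∼ sends 48 ↦ [48], 49 ↦ [49=51], 50 ↦ [50], 51 ↦ [49=51].
For each subset V ⊆ X/∼, compute π^{-1}(V) ⊆ X and check whether π^{-1}(V) ∈ τ. V is open in τ_Q iff π^{-1}(V) ∈ τ.
  V = {}: π^{-1}(V) = ∅ ∈ τ ✓.
  V = {[48]}: π^{-1}(V) = {48} ∉ τ ✗.
  V = {[49=51]}: π^{-1}(V) = {49, 51} ∉ τ ✗.
  V = {[48], [49=51]}: π^{-1}(V) = {48, 49, 51} ∈ τ ✓.
  V = {[50]}: π^{-1}(V) = {50} ∉ τ ✗.
  V = {[48], [50]}: π^{-1}(V) = {48, 50} ∉ τ ✗.
  V = {[49=51], [50]}: π^{-1}(V) = {49, 50, 51} ∉ τ ✗.
  V = {[48], [49=51], [50]}: π^{-1}(V) = {48, 49, 50, 51} ∈ τ ✓.
Open sets in the quotient: τ_Q = {{}, {[48], [49=51]}, {[48], [49=51], [50]}} (3 elements).


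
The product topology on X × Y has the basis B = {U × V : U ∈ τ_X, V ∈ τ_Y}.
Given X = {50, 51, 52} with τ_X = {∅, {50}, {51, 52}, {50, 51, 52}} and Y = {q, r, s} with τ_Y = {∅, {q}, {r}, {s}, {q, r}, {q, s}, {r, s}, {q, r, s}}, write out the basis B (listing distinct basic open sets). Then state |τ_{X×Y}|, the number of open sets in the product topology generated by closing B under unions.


Basis B = {∅ × ∅, {50} × {q}, {50} × {r}, {50} × {s}, {50} × {q, r}, {50} × {q, s}, {50} × {r, s}, {51, 52} × {q}, {51, 52} × {r}, {51, 52} × {s}, {50} × {q, r, s}, {50, 51, 52} × {q}, {50, 51, 52} × {r}, {50, 51, 52} × {s}, {51, 52} × {q, r}, {51, 52} × {q, s}, {51, 52} × {r, s}, {50, 51, 52} × {q, r}, {50, 51, 52} × {q, s}, {50, 51, 52} × {r, s}, {51, 52} × {q, r, s}, {50, 51, 52} × {q, r, s}}; |τ_{X×Y}| = 64.

Enumerate products U × V with U ∈ τ_X, V ∈ τ_Y (deduplicated):
  ∅ × ∅ = {} (∅)
  {50} × {q} = {(50,q)}
  {50} × {r} = {(50,r)}
  {50} × {s} = {(50,s)}
  {50} × {q, r} = {(50,q), (50,r)}
  {50} × {q, s} = {(50,q), (50,s)}
  {50} × {r, s} = {(50,r), (50,s)}
  {51, 52} × {q} = {(51,q), (52,q)}
  {51, 52} × {r} = {(51,r), (52,r)}
  {51, 52} × {s} = {(51,s), (52,s)}
  {50} × {q, r, s} = {(50,q), (50,r), (50,s)}
  {50, 51, 52} × {q} = {(50,q), (51,q), (52,q)}
  {50, 51, 52} × {r} = {(50,r), (51,r), (52,r)}
  {50, 51, 52} × {s} = {(50,s), (51,s), (52,s)}
  {51, 52} × {q, r} = {(51,q), (51,r), (52,q), (52,r)}
  {51, 52} × {q, s} = {(51,q), (51,s), (52,q), (52,s)}
  {51, 52} × {r, s} = {(51,r), (51,s), (52,r), (52,s)}
  {50, 51, 52} × {q, r} = {(50,q), (50,r), (51,q), (51,r), (52,q), (52,r)}
  {50, 51, 52} × {q, s} = {(50,q), (50,s), (51,q), (51,s), (52,q), (52,s)}
  {50, 51, 52} × {r, s} = {(50,r), (50,s), (51,r), (51,s), (52,r), (52,s)}
  {51, 52} × {q, r, s} = {(51,q), (51,r), (51,s), (52,q), (52,r), (52,s)}
  {50, 51, 52} × {q, r, s} = {(50,q), (50,r), (50,s), (51,q), (51,r), (51,s), (52,q), (52,r), (52,s)}
These 22 distinct sets form the basis B.
Close under arbitrary unions to get τ_{X×Y}; counting gives |τ_{X×Y}| = 64.


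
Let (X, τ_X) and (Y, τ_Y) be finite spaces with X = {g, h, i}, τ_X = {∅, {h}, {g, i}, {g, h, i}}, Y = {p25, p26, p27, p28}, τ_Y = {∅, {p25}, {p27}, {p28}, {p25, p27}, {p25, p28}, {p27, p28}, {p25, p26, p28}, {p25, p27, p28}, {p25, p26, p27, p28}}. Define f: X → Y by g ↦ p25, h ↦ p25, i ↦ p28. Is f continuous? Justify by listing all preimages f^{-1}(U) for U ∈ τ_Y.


f is NOT continuous.

Compute f^{-1}(U) for each U ∈ τ_Y:
  U = ∅: f^{-1}(U) = ∅ ∈ τ_X ✓.
  U = {p25}: f^{-1}(U) = {g, h} ∉ τ_X ✗.
  U = {p27}: f^{-1}(U) = ∅ ∈ τ_X ✓.
  U = {p28}: f^{-1}(U) = {i} ∉ τ_X ✗.
  U = {p25, p27}: f^{-1}(U) = {g, h} ∉ τ_X ✗.
  U = {p25, p28}: f^{-1}(U) = {g, h, i} ∈ τ_X ✓.
  U = {p27, p28}: f^{-1}(U) = {i} ∉ τ_X ✗.
  U = {p25, p26, p28}: f^{-1}(U) = {g, h, i} ∈ τ_X ✓.
  U = {p25, p27, p28}: f^{-1}(U) = {g, h, i} ∈ τ_X ✓.
  U = {p25, p26, p27, p28}: f^{-1}(U) = {g, h, i} ∈ τ_X ✓.
Found U = {p25} with f^{-1}(U) = {g, h} not in τ_X. Therefore f is NOT continuous.


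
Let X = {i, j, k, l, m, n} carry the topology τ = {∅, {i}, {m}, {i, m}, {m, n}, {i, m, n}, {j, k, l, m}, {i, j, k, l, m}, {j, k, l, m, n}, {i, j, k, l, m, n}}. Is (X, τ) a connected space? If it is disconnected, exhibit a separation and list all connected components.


(X, τ) is disconnected; components = [{i}, {j, k, l, m, n}].

Find clopen sets (U ∈ τ with X ∖ U ∈ τ):
  U = ∅, X ∖ U = {i, j, k, l, m, n} — both open, so U is clopen.
  U = {i}, X ∖ U = {j, k, l, m, n} — both open, so U is clopen.
  U = {j, k, l, m, n}, X ∖ U = {i} — both open, so U is clopen.
  U = {i, j, k, l, m, n}, X ∖ U = ∅ — both open, so U is clopen.
Nontrivial clopen(s) exist: e.g. {j, k, l, m, n}. So (X, τ) is disconnected.
Compute connected components by grouping points that agree on all clopens:
  component: {i}
  component: {j, k, l, m, n}


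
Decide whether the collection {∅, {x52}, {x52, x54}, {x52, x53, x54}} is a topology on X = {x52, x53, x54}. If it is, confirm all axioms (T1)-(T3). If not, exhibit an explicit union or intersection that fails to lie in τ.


τ IS a topology on X.

Axiom (T1): ∅ ∈ τ? Yes; X ∈ τ? Yes.
Axiom (T2/T3): check pairwise unions and intersections of members of τ.
All pairwise intersections and unions checked — each lies in τ. Therefore τ satisfies (T1), (T2), (T3): it IS a topology on X.


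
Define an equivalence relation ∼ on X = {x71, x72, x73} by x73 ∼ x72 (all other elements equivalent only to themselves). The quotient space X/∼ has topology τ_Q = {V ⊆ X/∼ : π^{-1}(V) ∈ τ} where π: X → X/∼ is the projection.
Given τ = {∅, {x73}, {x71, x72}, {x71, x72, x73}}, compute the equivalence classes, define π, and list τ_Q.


X/∼ = {[x71], [x72=x73]}; |τ_Q| = 2.

Equivalence classes: [x71], [x72=x73].
Quotient map π: X → X/∼ sends x71 ↦ [x71], x72 ↦ [x72=x73], x73 ↦ [x72=x73].
For each subset V ⊆ X/∼, compute π^{-1}(V) ⊆ X and check whether π^{-1}(V) ∈ τ. V is open in τ_Q iff π^{-1}(V) ∈ τ.
  V = {}: π^{-1}(V) = ∅ ∈ τ ✓.
  V = {[x71]}: π^{-1}(V) = {x71} ∉ τ ✗.
  V = {[x72=x73]}: π^{-1}(V) = {x72, x73} ∉ τ ✗.
  V = {[x71], [x72=x73]}: π^{-1}(V) = {x71, x72, x73} ∈ τ ✓.
Open sets in the quotient: τ_Q = {{}, {[x71], [x72=x73]}} (2 elements).


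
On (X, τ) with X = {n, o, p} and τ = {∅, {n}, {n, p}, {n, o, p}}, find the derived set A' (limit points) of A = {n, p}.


A' = {o, p}

For each x ∈ X, list the open sets U ∈ τ with x ∈ U, then check whether U ∩ (A ∖ {x}) ≠ ∅ for every such U.
  x = n: open {n} ∋ x has {n} ∩ (A ∖ {n}) = ∅, so x is NOT a limit point.
  x = o: opens ∋ x are {n, o, p}; each meets A ∖ {o}, so x IS a limit point.
  x = p: opens ∋ x are {n, p}, {n, o, p}; each meets A ∖ {p}, so x IS a limit point.
Collecting: A' = {o, p}.


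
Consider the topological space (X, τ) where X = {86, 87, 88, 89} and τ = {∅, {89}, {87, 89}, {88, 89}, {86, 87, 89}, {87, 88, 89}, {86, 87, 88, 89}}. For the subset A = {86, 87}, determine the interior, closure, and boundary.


int(A) = ∅, cl(A) = {86, 87}, ∂A = {86, 87}.

Closed sets in (X, τ) are complements of opens:
  closed(X, τ) = {∅, {86}, {88}, {86, 87}, {86, 88}, {86, 87, 88}, {86, 87, 88, 89}}.
int(A) = ⋃ {U ∈ τ : U ⊆ A}. Opens contained in A: ∅.
Taking the union of these: int(A) = ∅.
cl(A) = ⋂ {C closed : A ⊆ C}. Closed sets containing A: {86, 87}, {86, 87, 88}, {86, 87, 88, 89}.
Intersecting these: cl(A) = {86, 87}.
∂A = cl(A) ∖ int(A) = {86, 87} ∖ ∅ = {86, 87}.


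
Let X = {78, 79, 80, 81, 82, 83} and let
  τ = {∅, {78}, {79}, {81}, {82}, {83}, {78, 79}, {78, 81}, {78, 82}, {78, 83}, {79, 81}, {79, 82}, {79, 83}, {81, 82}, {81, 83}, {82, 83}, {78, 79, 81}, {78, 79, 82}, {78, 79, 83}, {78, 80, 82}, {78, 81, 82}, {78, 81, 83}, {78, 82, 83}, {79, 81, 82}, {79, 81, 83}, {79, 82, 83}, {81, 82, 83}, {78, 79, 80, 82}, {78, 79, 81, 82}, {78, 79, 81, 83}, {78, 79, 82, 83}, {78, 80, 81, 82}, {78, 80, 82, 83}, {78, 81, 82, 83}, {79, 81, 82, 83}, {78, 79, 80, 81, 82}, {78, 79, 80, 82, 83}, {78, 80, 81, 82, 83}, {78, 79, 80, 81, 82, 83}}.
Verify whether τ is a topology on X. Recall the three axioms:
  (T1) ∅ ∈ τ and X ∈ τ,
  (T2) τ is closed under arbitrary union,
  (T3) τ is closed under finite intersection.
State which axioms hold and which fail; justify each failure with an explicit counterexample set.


τ is NOT a topology on X.

Axiom (T1): ∅ ∈ τ? Yes; X ∈ τ? Yes.
Axiom (T2/T3): check pairwise unions and intersections of members of τ.
Counterexample for (T2): {78} ∪ {79, 81, 82, 83} = {78, 79, 81, 82, 83} ∉ τ. Therefore τ is NOT a topology.


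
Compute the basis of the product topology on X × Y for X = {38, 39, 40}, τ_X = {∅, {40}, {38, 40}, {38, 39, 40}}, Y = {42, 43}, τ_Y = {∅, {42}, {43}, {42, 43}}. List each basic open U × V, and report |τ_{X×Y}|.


Basis B = {∅ × ∅, {40} × {42}, {40} × {43}, {38, 40} × {42}, {38, 40} × {43}, {40} × {42, 43}, {38, 39, 40} × {42}, {38, 39, 40} × {43}, {38, 40} × {42, 43}, {38, 39, 40} × {42, 43}}; |τ_{X×Y}| = 16.

Enumerate products U × V with U ∈ τ_X, V ∈ τ_Y (deduplicated):
  ∅ × ∅ = {} (∅)
  {40} × {42} = {(40,42)}
  {40} × {43} = {(40,43)}
  {38, 40} × {42} = {(38,42), (40,42)}
  {38, 40} × {43} = {(38,43), (40,43)}
  {40} × {42, 43} = {(40,42), (40,43)}
  {38, 39, 40} × {42} = {(38,42), (39,42), (40,42)}
  {38, 39, 40} × {43} = {(38,43), (39,43), (40,43)}
  {38, 40} × {42, 43} = {(38,42), (38,43), (40,42), (40,43)}
  {38, 39, 40} × {42, 43} = {(38,42), (38,43), (39,42), (39,43), (40,42), (40,43)}
These 10 distinct sets form the basis B.
Close under arbitrary unions to get τ_{X×Y}; counting gives |τ_{X×Y}| = 16.


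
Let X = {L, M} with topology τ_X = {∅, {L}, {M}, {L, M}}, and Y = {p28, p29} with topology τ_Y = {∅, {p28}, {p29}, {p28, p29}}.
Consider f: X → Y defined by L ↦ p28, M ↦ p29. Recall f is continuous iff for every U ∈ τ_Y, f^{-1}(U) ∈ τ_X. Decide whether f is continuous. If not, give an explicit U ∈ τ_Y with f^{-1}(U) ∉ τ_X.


f IS continuous.

Compute f^{-1}(U) for each U ∈ τ_Y:
  U = ∅: f^{-1}(U) = ∅ ∈ τ_X ✓.
  U = {p28}: f^{-1}(U) = {L} ∈ τ_X ✓.
  U = {p29}: f^{-1}(U) = {M} ∈ τ_X ✓.
  U = {p28, p29}: f^{-1}(U) = {L, M} ∈ τ_X ✓.
Every preimage lies in τ_X, so f IS continuous.


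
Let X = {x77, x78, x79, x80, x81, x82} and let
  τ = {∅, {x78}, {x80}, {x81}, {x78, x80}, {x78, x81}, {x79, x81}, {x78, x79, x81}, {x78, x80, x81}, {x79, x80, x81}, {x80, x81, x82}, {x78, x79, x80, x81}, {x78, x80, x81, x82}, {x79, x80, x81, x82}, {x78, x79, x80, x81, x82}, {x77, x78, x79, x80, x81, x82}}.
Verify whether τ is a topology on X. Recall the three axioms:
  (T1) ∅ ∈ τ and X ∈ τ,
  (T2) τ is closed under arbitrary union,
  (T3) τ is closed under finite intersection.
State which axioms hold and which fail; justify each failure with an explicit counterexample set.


τ is NOT a topology on X.

Axiom (T1): ∅ ∈ τ? Yes; X ∈ τ? Yes.
Axiom (T2/T3): check pairwise unions and intersections of members of τ.
Counterexample for (T2): {x80} ∪ {x81} = {x80, x81} ∉ τ. Therefore τ is NOT a topology.


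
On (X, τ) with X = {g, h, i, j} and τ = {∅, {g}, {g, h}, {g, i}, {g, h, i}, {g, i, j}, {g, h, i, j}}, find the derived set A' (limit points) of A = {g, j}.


A' = {h, i, j}

For each x ∈ X, list the open sets U ∈ τ with x ∈ U, then check whether U ∩ (A ∖ {x}) ≠ ∅ for every such U.
  x = g: open {g} ∋ x has {g} ∩ (A ∖ {g}) = ∅, so x is NOT a limit point.
  x = h: opens ∋ x are {g, h}, {g, h, i}, {g, h, i, j}; each meets A ∖ {h}, so x IS a limit point.
  x = i: opens ∋ x are {g, i}, {g, h, i}, {g, i, j}, {g, h, i, j}; each meets A ∖ {i}, so x IS a limit point.
  x = j: opens ∋ x are {g, i, j}, {g, h, i, j}; each meets A ∖ {j}, so x IS a limit point.
Collecting: A' = {h, i, j}.


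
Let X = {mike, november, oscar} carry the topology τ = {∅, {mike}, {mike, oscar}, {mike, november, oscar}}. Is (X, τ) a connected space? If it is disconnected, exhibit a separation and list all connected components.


(X, τ) is connected.

Find clopen sets (U ∈ τ with X ∖ U ∈ τ):
  U = ∅, X ∖ U = {mike, november, oscar} — both open, so U is clopen.
  U = {mike, november, oscar}, X ∖ U = ∅ — both open, so U is clopen.
Only trivial clopens (∅ and X) exist, so (X, τ) is connected.
Compute connected components by grouping points that agree on all clopens:
  component: {mike, november, oscar}


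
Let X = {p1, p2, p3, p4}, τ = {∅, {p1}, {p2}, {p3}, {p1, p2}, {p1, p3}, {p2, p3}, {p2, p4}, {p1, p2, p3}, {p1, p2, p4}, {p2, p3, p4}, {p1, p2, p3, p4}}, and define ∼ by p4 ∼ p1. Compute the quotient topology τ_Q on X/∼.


X/∼ = {[p1=p4], [p2], [p3]}; |τ_Q| = 6.

Equivalence classes: [p1=p4], [p2], [p3].
Quotient map π: X → X/∼ sends p1 ↦ [p1=p4], p2 ↦ [p2], p3 ↦ [p3], p4 ↦ [p1=p4].
For each subset V ⊆ X/∼, compute π^{-1}(V) ⊆ X and check whether π^{-1}(V) ∈ τ. V is open in τ_Q iff π^{-1}(V) ∈ τ.
  V = {}: π^{-1}(V) = ∅ ∈ τ ✓.
  V = {[p1=p4]}: π^{-1}(V) = {p1, p4} ∉ τ ✗.
  V = {[p2]}: π^{-1}(V) = {p2} ∈ τ ✓.
  V = {[p1=p4], [p2]}: π^{-1}(V) = {p1, p2, p4} ∈ τ ✓.
  V = {[p3]}: π^{-1}(V) = {p3} ∈ τ ✓.
  V = {[p1=p4], [p3]}: π^{-1}(V) = {p1, p3, p4} ∉ τ ✗.
  V = {[p2], [p3]}: π^{-1}(V) = {p2, p3} ∈ τ ✓.
  V = {[p1=p4], [p2], [p3]}: π^{-1}(V) = {p1, p2, p3, p4} ∈ τ ✓.
Open sets in the quotient: τ_Q = {{}, {[p2]}, {[p1=p4], [p2]}, {[p3]}, {[p2], [p3]}, {[p1=p4], [p2], [p3]}} (6 elements).


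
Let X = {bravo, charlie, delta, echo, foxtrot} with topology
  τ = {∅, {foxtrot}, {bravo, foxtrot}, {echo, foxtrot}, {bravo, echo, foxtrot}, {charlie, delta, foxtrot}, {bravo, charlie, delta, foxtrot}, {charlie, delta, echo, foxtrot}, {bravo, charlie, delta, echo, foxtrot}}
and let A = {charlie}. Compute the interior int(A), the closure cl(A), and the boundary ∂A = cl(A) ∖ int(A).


int(A) = ∅, cl(A) = {charlie, delta}, ∂A = {charlie, delta}.

Closed sets in (X, τ) are complements of opens:
  closed(X, τ) = {∅, {bravo}, {echo}, {bravo, echo}, {charlie, delta}, {bravo, charlie, delta}, {charlie, delta, echo}, {bravo, charlie, delta, echo}, {bravo, charlie, delta, echo, foxtrot}}.
int(A) = ⋃ {U ∈ τ : U ⊆ A}. Opens contained in A: ∅.
Taking the union of these: int(A) = ∅.
cl(A) = ⋂ {C closed : A ⊆ C}. Closed sets containing A: {charlie, delta}, {bravo, charlie, delta}, {charlie, delta, echo}, {bravo, charlie, delta, echo}, {bravo, charlie, delta, echo, foxtrot}.
Intersecting these: cl(A) = {charlie, delta}.
∂A = cl(A) ∖ int(A) = {charlie, delta} ∖ ∅ = {charlie, delta}.


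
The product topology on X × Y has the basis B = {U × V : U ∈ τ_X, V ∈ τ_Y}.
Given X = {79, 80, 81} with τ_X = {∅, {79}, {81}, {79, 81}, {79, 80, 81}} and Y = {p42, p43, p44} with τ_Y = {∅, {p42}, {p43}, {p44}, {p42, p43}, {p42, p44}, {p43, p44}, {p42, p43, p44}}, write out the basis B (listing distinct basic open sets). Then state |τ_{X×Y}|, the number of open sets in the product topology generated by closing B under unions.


Basis B = {∅ × ∅, {79} × {p42}, {79} × {p43}, {79} × {p44}, {81} × {p42}, {81} × {p43}, {81} × {p44}, {79} × {p42, p43}, {79} × {p42, p44}, {79, 81} × {p42}, {79} × {p43, p44}, {79, 81} × {p43}, {79, 81} × {p44}, {81} × {p42, p43}, {81} × {p42, p44}, {81} × {p43, p44}, {79} × {p42, p43, p44}, {79, 80, 81} × {p42}, {79, 80, 81} × {p43}, {79, 80, 81} × {p44}, {81} × {p42, p43, p44}, {79, 81} × {p42, p43}, {79, 81} × {p42, p44}, {79, 81} × {p43, p44}, {79, 81} × {p42, p43, p44}, {79, 80, 81} × {p42, p43}, {79, 80, 81} × {p42, p44}, {79, 80, 81} × {p43, p44}, {79, 80, 81} × {p42, p43, p44}}; |τ_{X×Y}| = 125.

Enumerate products U × V with U ∈ τ_X, V ∈ τ_Y (deduplicated):
  ∅ × ∅ = {} (∅)
  {79} × {p42} = {(79,p42)}
  {79} × {p43} = {(79,p43)}
  {79} × {p44} = {(79,p44)}
  {81} × {p42} = {(81,p42)}
  {81} × {p43} = {(81,p43)}
  {81} × {p44} = {(81,p44)}
  {79} × {p42, p43} = {(79,p42), (79,p43)}
  {79} × {p42, p44} = {(79,p42), (79,p44)}
  {79, 81} × {p42} = {(79,p42), (81,p42)}
  {79} × {p43, p44} = {(79,p43), (79,p44)}
  {79, 81} × {p43} = {(79,p43), (81,p43)}
  {79, 81} × {p44} = {(79,p44), (81,p44)}
  {81} × {p42, p43} = {(81,p42), (81,p43)}
  {81} × {p42, p44} = {(81,p42), (81,p44)}
  {81} × {p43, p44} = {(81,p43), (81,p44)}
  {79} × {p42, p43, p44} = {(79,p42), (79,p43), (79,p44)}
  {79, 80, 81} × {p42} = {(79,p42), (80,p42), (81,p42)}
  {79, 80, 81} × {p43} = {(79,p43), (80,p43), (81,p43)}
  {79, 80, 81} × {p44} = {(79,p44), (80,p44), (81,p44)}
  {81} × {p42, p43, p44} = {(81,p42), (81,p43), (81,p44)}
  {79, 81} × {p42, p43} = {(79,p42), (79,p43), (81,p42), (81,p43)}
  {79, 81} × {p42, p44} = {(79,p42), (79,p44), (81,p42), (81,p44)}
  {79, 81} × {p43, p44} = {(79,p43), (79,p44), (81,p43), (81,p44)}
  {79, 81} × {p42, p43, p44} = {(79,p42), (79,p43), (79,p44), (81,p42), (81,p43), (81,p44)}
  {79, 80, 81} × {p42, p43} = {(79,p42), (79,p43), (80,p42), (80,p43), (81,p42), (81,p43)}
  {79, 80, 81} × {p42, p44} = {(79,p42), (79,p44), (80,p42), (80,p44), (81,p42), (81,p44)}
  {79, 80, 81} × {p43, p44} = {(79,p43), (79,p44), (80,p43), (80,p44), (81,p43), (81,p44)}
  {79, 80, 81} × {p42, p43, p44} = {(79,p42), (79,p43), (79,p44), (80,p42), (80,p43), (80,p44), (81,p42), (81,p43), (81,p44)}
These 29 distinct sets form the basis B.
Close under arbitrary unions to get τ_{X×Y}; counting gives |τ_{X×Y}| = 125.


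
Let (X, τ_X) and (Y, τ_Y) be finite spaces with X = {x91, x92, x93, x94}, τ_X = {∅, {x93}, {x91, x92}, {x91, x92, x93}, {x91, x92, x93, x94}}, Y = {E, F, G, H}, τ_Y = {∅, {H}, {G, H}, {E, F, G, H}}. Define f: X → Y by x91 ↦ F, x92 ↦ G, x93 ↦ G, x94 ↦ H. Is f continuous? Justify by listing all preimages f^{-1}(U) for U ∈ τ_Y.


f is NOT continuous.

Compute f^{-1}(U) for each U ∈ τ_Y:
  U = ∅: f^{-1}(U) = ∅ ∈ τ_X ✓.
  U = {H}: f^{-1}(U) = {x94} ∉ τ_X ✗.
  U = {G, H}: f^{-1}(U) = {x92, x93, x94} ∉ τ_X ✗.
  U = {E, F, G, H}: f^{-1}(U) = {x91, x92, x93, x94} ∈ τ_X ✓.
Found U = {H} with f^{-1}(U) = {x94} not in τ_X. Therefore f is NOT continuous.


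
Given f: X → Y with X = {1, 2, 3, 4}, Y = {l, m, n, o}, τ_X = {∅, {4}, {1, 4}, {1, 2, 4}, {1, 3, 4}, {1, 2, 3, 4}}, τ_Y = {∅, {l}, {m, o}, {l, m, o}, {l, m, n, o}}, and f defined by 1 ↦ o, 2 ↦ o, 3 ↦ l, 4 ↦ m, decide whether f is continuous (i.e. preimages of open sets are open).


f is NOT continuous.

Compute f^{-1}(U) for each U ∈ τ_Y:
  U = ∅: f^{-1}(U) = ∅ ∈ τ_X ✓.
  U = {l}: f^{-1}(U) = {3} ∉ τ_X ✗.
  U = {m, o}: f^{-1}(U) = {1, 2, 4} ∈ τ_X ✓.
  U = {l, m, o}: f^{-1}(U) = {1, 2, 3, 4} ∈ τ_X ✓.
  U = {l, m, n, o}: f^{-1}(U) = {1, 2, 3, 4} ∈ τ_X ✓.
Found U = {l} with f^{-1}(U) = {3} not in τ_X. Therefore f is NOT continuous.


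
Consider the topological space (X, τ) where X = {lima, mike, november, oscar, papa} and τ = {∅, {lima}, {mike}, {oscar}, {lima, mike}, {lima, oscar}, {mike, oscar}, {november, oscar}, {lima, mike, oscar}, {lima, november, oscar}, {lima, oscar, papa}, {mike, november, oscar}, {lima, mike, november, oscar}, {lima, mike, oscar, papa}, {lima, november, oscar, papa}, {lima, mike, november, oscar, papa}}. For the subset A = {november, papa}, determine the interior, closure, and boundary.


int(A) = ∅, cl(A) = {november, papa}, ∂A = {november, papa}.

Closed sets in (X, τ) are complements of opens:
  closed(X, τ) = {∅, {mike}, {november}, {papa}, {lima, papa}, {mike, november}, {mike, papa}, {november, papa}, {lima, mike, papa}, {lima, november, papa}, {mike, november, papa}, {november, oscar, papa}, {lima, mike, november, papa}, {lima, november, oscar, papa}, {mike, november, oscar, papa}, {lima, mike, november, oscar, papa}}.
int(A) = ⋃ {U ∈ τ : U ⊆ A}. Opens contained in A: ∅.
Taking the union of these: int(A) = ∅.
cl(A) = ⋂ {C closed : A ⊆ C}. Closed sets containing A: {november, papa}, {lima, november, papa}, {mike, november, papa}, {november, oscar, papa}, {lima, mike, november, papa}, {lima, november, oscar, papa}, {mike, november, oscar, papa}, {lima, mike, november, oscar, papa}.
Intersecting these: cl(A) = {november, papa}.
∂A = cl(A) ∖ int(A) = {november, papa} ∖ ∅ = {november, papa}.


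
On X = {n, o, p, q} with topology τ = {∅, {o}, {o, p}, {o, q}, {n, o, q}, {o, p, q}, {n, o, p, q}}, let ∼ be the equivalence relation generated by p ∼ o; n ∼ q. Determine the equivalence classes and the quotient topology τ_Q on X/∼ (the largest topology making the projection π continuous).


X/∼ = {[n=q], [o=p]}; |τ_Q| = 3.

Equivalence classes: [n=q], [o=p].
Quotient map π: X → X/∼ sends n ↦ [n=q], o ↦ [o=p], p ↦ [o=p], q ↦ [n=q].
For each subset V ⊆ X/∼, compute π^{-1}(V) ⊆ X and check whether π^{-1}(V) ∈ τ. V is open in τ_Q iff π^{-1}(V) ∈ τ.
  V = {}: π^{-1}(V) = ∅ ∈ τ ✓.
  V = {[n=q]}: π^{-1}(V) = {n, q} ∉ τ ✗.
  V = {[o=p]}: π^{-1}(V) = {o, p} ∈ τ ✓.
  V = {[n=q], [o=p]}: π^{-1}(V) = {n, o, p, q} ∈ τ ✓.
Open sets in the quotient: τ_Q = {{}, {[o=p]}, {[n=q], [o=p]}} (3 elements).


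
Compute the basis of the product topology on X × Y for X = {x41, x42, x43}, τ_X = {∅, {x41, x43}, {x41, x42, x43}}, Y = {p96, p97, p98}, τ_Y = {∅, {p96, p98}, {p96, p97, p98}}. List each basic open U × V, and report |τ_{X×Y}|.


Basis B = {∅ × ∅, {x41, x43} × {p96, p98}, {x41, x43} × {p96, p97, p98}, {x41, x42, x43} × {p96, p98}, {x41, x42, x43} × {p96, p97, p98}}; |τ_{X×Y}| = 6.

Enumerate products U × V with U ∈ τ_X, V ∈ τ_Y (deduplicated):
  ∅ × ∅ = {} (∅)
  {x41, x43} × {p96, p98} = {(x41,p96), (x41,p98), (x43,p96), (x43,p98)}
  {x41, x43} × {p96, p97, p98} = {(x41,p96), (x41,p97), (x41,p98), (x43,p96), (x43,p97), (x43,p98)}
  {x41, x42, x43} × {p96, p98} = {(x41,p96), (x41,p98), (x42,p96), (x42,p98), (x43,p96), (x43,p98)}
  {x41, x42, x43} × {p96, p97, p98} = {(x41,p96), (x41,p97), (x41,p98), (x42,p96), (x42,p97), (x42,p98), (x43,p96), (x43,p97), (x43,p98)}
These 5 distinct sets form the basis B.
Close under arbitrary unions to get τ_{X×Y}; counting gives |τ_{X×Y}| = 6.


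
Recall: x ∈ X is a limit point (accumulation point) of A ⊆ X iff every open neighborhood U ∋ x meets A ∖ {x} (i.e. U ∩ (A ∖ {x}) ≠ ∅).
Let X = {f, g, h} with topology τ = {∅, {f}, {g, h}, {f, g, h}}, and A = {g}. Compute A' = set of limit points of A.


A' = {h}

For each x ∈ X, list the open sets U ∈ τ with x ∈ U, then check whether U ∩ (A ∖ {x}) ≠ ∅ for every such U.
  x = f: open {f} ∋ x has {f} ∩ (A ∖ {f}) = ∅, so x is NOT a limit point.
  x = g: open {g, h} ∋ x has {g, h} ∩ (A ∖ {g}) = ∅, so x is NOT a limit point.
  x = h: opens ∋ x are {g, h}, {f, g, h}; each meets A ∖ {h}, so x IS a limit point.
Collecting: A' = {h}.


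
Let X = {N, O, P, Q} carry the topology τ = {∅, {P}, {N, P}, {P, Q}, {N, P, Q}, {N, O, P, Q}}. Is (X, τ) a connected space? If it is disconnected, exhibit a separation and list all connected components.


(X, τ) is connected.

Find clopen sets (U ∈ τ with X ∖ U ∈ τ):
  U = ∅, X ∖ U = {N, O, P, Q} — both open, so U is clopen.
  U = {N, O, P, Q}, X ∖ U = ∅ — both open, so U is clopen.
Only trivial clopens (∅ and X) exist, so (X, τ) is connected.
Compute connected components by grouping points that agree on all clopens:
  component: {N, O, P, Q}


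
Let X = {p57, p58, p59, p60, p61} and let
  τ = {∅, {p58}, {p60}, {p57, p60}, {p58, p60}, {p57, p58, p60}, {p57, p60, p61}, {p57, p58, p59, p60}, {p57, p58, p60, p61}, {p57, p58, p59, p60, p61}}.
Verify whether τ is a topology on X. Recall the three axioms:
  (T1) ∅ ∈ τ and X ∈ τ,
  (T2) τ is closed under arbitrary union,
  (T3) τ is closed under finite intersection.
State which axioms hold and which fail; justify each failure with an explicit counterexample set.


τ IS a topology on X.

Axiom (T1): ∅ ∈ τ? Yes; X ∈ τ? Yes.
Axiom (T2/T3): check pairwise unions and intersections of members of τ.
All pairwise intersections and unions checked — each lies in τ. Therefore τ satisfies (T1), (T2), (T3): it IS a topology on X.


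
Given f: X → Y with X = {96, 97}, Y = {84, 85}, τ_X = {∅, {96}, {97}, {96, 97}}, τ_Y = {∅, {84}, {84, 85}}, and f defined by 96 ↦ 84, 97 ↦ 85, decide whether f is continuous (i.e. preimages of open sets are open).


f IS continuous.

Compute f^{-1}(U) for each U ∈ τ_Y:
  U = ∅: f^{-1}(U) = ∅ ∈ τ_X ✓.
  U = {84}: f^{-1}(U) = {96} ∈ τ_X ✓.
  U = {84, 85}: f^{-1}(U) = {96, 97} ∈ τ_X ✓.
Every preimage lies in τ_X, so f IS continuous.


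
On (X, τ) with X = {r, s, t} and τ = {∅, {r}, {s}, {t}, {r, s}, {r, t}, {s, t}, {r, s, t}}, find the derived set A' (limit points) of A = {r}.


A' = ∅

For each x ∈ X, list the open sets U ∈ τ with x ∈ U, then check whether U ∩ (A ∖ {x}) ≠ ∅ for every such U.
  x = r: open {r} ∋ x has {r} ∩ (A ∖ {r}) = ∅, so x is NOT a limit point.
  x = s: open {s} ∋ x has {s} ∩ (A ∖ {s}) = ∅, so x is NOT a limit point.
  x = t: open {t} ∋ x has {t} ∩ (A ∖ {t}) = ∅, so x is NOT a limit point.
Collecting: A' = ∅.


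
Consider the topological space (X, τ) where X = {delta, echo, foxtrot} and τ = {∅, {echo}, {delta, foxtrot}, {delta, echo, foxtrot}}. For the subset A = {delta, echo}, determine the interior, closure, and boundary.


int(A) = {echo}, cl(A) = {delta, echo, foxtrot}, ∂A = {delta, foxtrot}.

Closed sets in (X, τ) are complements of opens:
  closed(X, τ) = {∅, {echo}, {delta, foxtrot}, {delta, echo, foxtrot}}.
int(A) = ⋃ {U ∈ τ : U ⊆ A}. Opens contained in A: ∅, {echo}.
Taking the union of these: int(A) = {echo}.
cl(A) = ⋂ {C closed : A ⊆ C}. Closed sets containing A: {delta, echo, foxtrot}.
Intersecting these: cl(A) = {delta, echo, foxtrot}.
∂A = cl(A) ∖ int(A) = {delta, echo, foxtrot} ∖ {echo} = {delta, foxtrot}.


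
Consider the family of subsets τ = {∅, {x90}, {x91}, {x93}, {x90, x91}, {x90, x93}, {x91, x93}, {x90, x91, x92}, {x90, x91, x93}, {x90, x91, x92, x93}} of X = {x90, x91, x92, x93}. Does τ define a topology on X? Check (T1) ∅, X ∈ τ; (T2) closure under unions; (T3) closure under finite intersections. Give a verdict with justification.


τ IS a topology on X.

Axiom (T1): ∅ ∈ τ? Yes; X ∈ τ? Yes.
Axiom (T2/T3): check pairwise unions and intersections of members of τ.
All pairwise intersections and unions checked — each lies in τ. Therefore τ satisfies (T1), (T2), (T3): it IS a topology on X.


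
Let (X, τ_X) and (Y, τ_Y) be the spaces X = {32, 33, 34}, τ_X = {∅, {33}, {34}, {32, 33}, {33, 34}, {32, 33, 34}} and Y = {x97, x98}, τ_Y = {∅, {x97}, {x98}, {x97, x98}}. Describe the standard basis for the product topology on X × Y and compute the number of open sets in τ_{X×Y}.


Basis B = {∅ × ∅, {33} × {x97}, {33} × {x98}, {34} × {x97}, {34} × {x98}, {32, 33} × {x97}, {32, 33} × {x98}, {33} × {x97, x98}, {33, 34} × {x97}, {33, 34} × {x98}, {34} × {x97, x98}, {32, 33, 34} × {x97}, {32, 33, 34} × {x98}, {32, 33} × {x97, x98}, {33, 34} × {x97, x98}, {32, 33, 34} × {x97, x98}}; |τ_{X×Y}| = 36.

Enumerate products U × V with U ∈ τ_X, V ∈ τ_Y (deduplicated):
  ∅ × ∅ = {} (∅)
  {33} × {x97} = {(33,x97)}
  {33} × {x98} = {(33,x98)}
  {34} × {x97} = {(34,x97)}
  {34} × {x98} = {(34,x98)}
  {32, 33} × {x97} = {(32,x97), (33,x97)}
  {32, 33} × {x98} = {(32,x98), (33,x98)}
  {33} × {x97, x98} = {(33,x97), (33,x98)}
  {33, 34} × {x97} = {(33,x97), (34,x97)}
  {33, 34} × {x98} = {(33,x98), (34,x98)}
  {34} × {x97, x98} = {(34,x97), (34,x98)}
  {32, 33, 34} × {x97} = {(32,x97), (33,x97), (34,x97)}
  {32, 33, 34} × {x98} = {(32,x98), (33,x98), (34,x98)}
  {32, 33} × {x97, x98} = {(32,x97), (32,x98), (33,x97), (33,x98)}
  {33, 34} × {x97, x98} = {(33,x97), (33,x98), (34,x97), (34,x98)}
  {32, 33, 34} × {x97, x98} = {(32,x97), (32,x98), (33,x97), (33,x98), (34,x97), (34,x98)}
These 16 distinct sets form the basis B.
Close under arbitrary unions to get τ_{X×Y}; counting gives |τ_{X×Y}| = 36.
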